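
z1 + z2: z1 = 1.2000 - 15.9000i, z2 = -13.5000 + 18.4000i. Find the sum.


Real: 1.2 - 13.5 = -12.3
Imag: -15.9 + 18.4 = 2.5

-12.3000 + 2.5000i


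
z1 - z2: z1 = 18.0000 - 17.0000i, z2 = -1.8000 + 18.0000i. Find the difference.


Real: 18 + 1.8 = 19.8
Imag: -17 - 18 = -35

19.8000 - 35.0000i


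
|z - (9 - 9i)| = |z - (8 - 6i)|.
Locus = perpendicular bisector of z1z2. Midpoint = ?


Equal distances means the locus is the perpendicular bisector of z1 and z2.
Midpoint = ((9+8)/2, (-9+(-6))/2) = (8.5000, -7.5000)

Perpendicular bisector through (8.5000, -7.5000)


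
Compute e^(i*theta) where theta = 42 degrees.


cos(42°) = 0.7431
sin(42°) = 0.6691

e^(i*42°) = 0.7431 + 0.6691i


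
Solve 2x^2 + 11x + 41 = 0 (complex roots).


disc = 11^2 - 4*2*41 = 121 - 328 = -207
sqrt(|disc|) = sqrt(207) = 14.3875
Real part = -11/(2*2) = -2.7500
Imag part = 14.3875/(2*2) = 3.5969

-2.7500 ± 3.5969i


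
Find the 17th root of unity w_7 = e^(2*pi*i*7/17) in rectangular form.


Angle = 360*7/17 = 148.2353°
a = cos(148.2353°) = -0.8502
b = sin(148.2353°) = 0.5264

-0.8502 + 0.5264i


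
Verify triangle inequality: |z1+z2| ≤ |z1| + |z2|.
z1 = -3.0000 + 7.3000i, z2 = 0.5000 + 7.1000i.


|z1| = sqrt((-3)^2 + 7.3^2) = sqrt(62.29) = 7.8924
|z2| = sqrt(0.5^2 + 7.1^2) = sqrt(50.66) = 7.1176
z1+z2 = -2.5000 + 14.4000i
|z1+z2| = sqrt(213.61) = 14.6154
|z1|+|z2| = 7.8924 + 7.1176 = 15.0100

|z1+z2| = 14.6154 ≤ |z1|+|z2| = 15.0100 (verified)


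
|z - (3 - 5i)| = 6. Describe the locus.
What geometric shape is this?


|z - z0| = r is a circle with center z0 and radius r.
Center = (3, -5), radius = 6

Circle with center (3, -5) and radius 6


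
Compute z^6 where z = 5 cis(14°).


r^6 = 5^6 = 15625
n*theta = 6*14° = 84° = 84° (mod 360)
a = 15625*cos(84°) = 1633.2572
b = 15625*sin(84°) = 15539.4046

15625 cis(84°) = 1633.2572 + 15539.4046i


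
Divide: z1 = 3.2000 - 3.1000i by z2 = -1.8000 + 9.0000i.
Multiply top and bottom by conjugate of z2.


Conjugate of z2 = -1.8000 - 9.0000i
Numerator: (3.2000 - 3.1000i)(-1.8000 - 9.0000i) = -33.6600 - 23.2200i
Denominator: (-1.8)^2 + 9^2 = 84.24
Result = (-33.6600 - 23.2200i)/84.24

-0.3996 - 0.2756i


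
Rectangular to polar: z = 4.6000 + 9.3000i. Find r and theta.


r = sqrt(21.16+86.49) = sqrt(107.65) = 10.3755
theta = atan2(9.3, 4.6) = 63.6819 degrees

r = 10.3755, theta = 63.6819 degrees


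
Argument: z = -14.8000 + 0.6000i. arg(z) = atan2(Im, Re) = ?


Re = -14.8, Im = 0.6
arg = atan2(0.6, -14.8) = 177.6785 degrees

arg(z) = 177.6785 degrees


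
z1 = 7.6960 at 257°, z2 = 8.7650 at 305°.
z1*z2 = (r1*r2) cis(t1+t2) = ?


r = 7.6960 * 8.7650 = 67.4554
theta = 257° + 305° = 562° = 202° (mod 360)

67.4554 cis(202°)


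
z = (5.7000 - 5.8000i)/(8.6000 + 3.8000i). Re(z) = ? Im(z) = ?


Multiply by conjugate: (5.7000 - 5.8000i)(8.6000 - 3.8000i) / (8.6^2 + 3.8^2)
Numerator real = 5.7*8.6 - (5.8)*3.8 = 26.98
Numerator imag = -5.8*8.6 - 5.7*3.8 = -71.54
Denominator = 88.4
Re(z) = 26.98/88.4 = 0.3052
Im(z) = -71.54/88.4 = -0.8093

Re(z) = 0.3052, Im(z) = -0.8093


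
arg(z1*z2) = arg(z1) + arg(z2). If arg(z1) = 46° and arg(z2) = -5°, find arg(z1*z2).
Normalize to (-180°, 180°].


arg(z1*z2) = 46° - 5° = 41°
Normalized to (-180°, 180°]: 41°

41°


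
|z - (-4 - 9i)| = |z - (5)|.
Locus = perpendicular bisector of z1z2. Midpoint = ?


Equal distances means the locus is the perpendicular bisector of z1 and z2.
Midpoint = ((-4+5)/2, (-9+0)/2) = (0.5000, -4.5000)

Perpendicular bisector through (0.5000, -4.5000)


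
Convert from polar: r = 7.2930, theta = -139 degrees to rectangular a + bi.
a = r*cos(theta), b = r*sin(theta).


a = 7.2930*cos(-139°) = 7.2930*(-0.75471) = -5.5041
b = 7.2930*sin(-139°) = 7.2930*(-0.65606) = -4.7846

-5.5041 - 4.7846i


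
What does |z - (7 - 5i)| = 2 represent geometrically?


|z - z0| = r is a circle with center z0 and radius r.
Center = (7, -5), radius = 2

Circle with center (7, -5) and radius 2


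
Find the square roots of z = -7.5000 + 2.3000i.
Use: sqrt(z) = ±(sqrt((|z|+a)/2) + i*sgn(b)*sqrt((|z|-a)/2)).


|z| = sqrt(56.25+5.29) = 7.8447
sqrt((|z|+a)/2) = sqrt((7.8447+(-7.5))/2) = sqrt(0.1724) = 0.4152
sqrt((|z|-a)/2) = sqrt((7.8447-(-7.5))/2) = sqrt(7.6724) = 2.7699

±(0.4152 + 2.7699i) i.e. 0.4152 + 2.7699i and -0.4152 - 2.7699i


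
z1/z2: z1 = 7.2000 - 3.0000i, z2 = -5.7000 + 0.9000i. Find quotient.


Conjugate of z2 = -5.7000 - 0.9000i
Numerator: (7.2000 - 3.0000i)(-5.7000 - 0.9000i) = -43.7400 + 10.6200i
Denominator: (-5.7)^2 + 0.9^2 = 33.3
Result = (-43.7400 + 10.6200i)/33.3

-1.3135 + 0.3189i


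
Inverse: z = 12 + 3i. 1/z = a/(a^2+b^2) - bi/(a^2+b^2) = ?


|z|^2 = 144+9 = 153
1/z = (12 - 3i)/153

1/z = 0.0784 - 0.0196i


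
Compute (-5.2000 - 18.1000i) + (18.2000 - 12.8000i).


Real: -5.2 + 18.2 = 13
Imag: -18.1 - 12.8 = -30.9

13.0000 - 30.9000i


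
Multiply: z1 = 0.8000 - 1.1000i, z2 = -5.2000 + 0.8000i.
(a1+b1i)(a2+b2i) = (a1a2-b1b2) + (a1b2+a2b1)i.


Real = 0.8*(-5.2) - (-1.1)*0.8 = -4.16 - (-0.88) = -3.28
Imag = 0.8*0.8 - (5.2)*(-1.1) = 0.64 + 5.72 = 6.36

-3.2800 + 6.3600i


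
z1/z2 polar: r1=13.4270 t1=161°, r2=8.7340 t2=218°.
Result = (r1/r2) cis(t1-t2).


r = 13.4270 / 8.7340 = 1.5373
theta = 161° - 218° = -57° = 303° (mod 360)

1.5373 cis(303°)


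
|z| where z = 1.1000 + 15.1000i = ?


|z| = sqrt(1.1^2 + 15.1^2) = sqrt(1.21 + 228.01) = sqrt(229.22) = 15.1400

|z| = 15.1400


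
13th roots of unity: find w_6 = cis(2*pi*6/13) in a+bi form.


Angle = 360*6/13 = 166.1538°
a = cos(166.1538°) = -0.9709
b = sin(166.1538°) = 0.2393

-0.9709 + 0.2393i


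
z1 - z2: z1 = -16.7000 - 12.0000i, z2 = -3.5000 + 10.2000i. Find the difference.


Real: -16.7 + 3.5 = -13.2
Imag: -12 - 10.2 = -22.2

-13.2000 - 22.2000i


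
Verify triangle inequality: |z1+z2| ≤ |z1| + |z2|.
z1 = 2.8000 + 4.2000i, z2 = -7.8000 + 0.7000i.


|z1| = sqrt(2.8^2 + 4.2^2) = sqrt(25.48) = 5.0478
|z2| = sqrt((-7.8)^2 + 0.7^2) = sqrt(61.33) = 7.8313
z1+z2 = -5.0000 + 4.9000i
|z1+z2| = sqrt(49.01) = 7.0007
|z1|+|z2| = 5.0478 + 7.8313 = 12.8791

|z1+z2| = 7.0007 ≤ |z1|+|z2| = 12.8791 (verified)


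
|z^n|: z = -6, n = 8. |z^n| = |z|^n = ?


|z| = sqrt(36+0) = sqrt(36) = 6
|z^8| = |z|^8 = 6^8 = 1679616

|z^8| = 1679616


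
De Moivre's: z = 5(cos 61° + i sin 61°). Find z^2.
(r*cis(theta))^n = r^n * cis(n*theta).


r^2 = 5^2 = 25
n*theta = 2*61° = 122° = 122° (mod 360)
a = 25*cos(122°) = -13.2480
b = 25*sin(122°) = 21.2012

25 cis(122°) = -13.2480 + 21.2012i


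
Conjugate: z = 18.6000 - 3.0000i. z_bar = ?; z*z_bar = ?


z_bar = 18.6000 + 3.0000i
z*z_bar = 18.6^2 + (-3)^2 = 345.96 + 9 = 354.96

z_bar = 18.6000 + 3.0000i, z*z_bar = 354.96


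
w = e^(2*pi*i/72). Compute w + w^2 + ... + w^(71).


With w = e^(2*pi*i/72), all 72 of the 72th roots of unity w^0 = 1, w, ..., w^(71) sum to 0: 1 + w + ... + w^(71) = (1 - w^72)/(1 - w) = 0 since w^72 = 1, w ≠ 1.
Removing the root 1: w + w^2 + ... + w^(71) = 0 - 1 = -1

Sum = -1


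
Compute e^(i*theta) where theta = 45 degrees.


cos(45°) = 0.7071
sin(45°) = 0.7071

e^(i*45°) = 0.7071 + 0.7071i


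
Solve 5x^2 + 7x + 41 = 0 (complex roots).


disc = 7^2 - 4*5*41 = 49 - 820 = -771
sqrt(|disc|) = sqrt(771) = 27.7669
Real part = -7/(2*5) = -0.7000
Imag part = 27.7669/(2*5) = 2.7767

-0.7000 ± 2.7767i


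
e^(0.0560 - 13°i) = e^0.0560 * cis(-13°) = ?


e^0.0560 = 1.0576
cos(-13°) = 0.9744
sin(-13°) = -0.22495
Real = 1.0576*0.9744 = 1.0305
Imag = 1.0576*(-0.22495) = -0.2379

1.0305 - 0.2379i


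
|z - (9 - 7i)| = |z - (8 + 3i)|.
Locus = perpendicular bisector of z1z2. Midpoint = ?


Equal distances means the locus is the perpendicular bisector of z1 and z2.
Midpoint = ((9+8)/2, (-7+3)/2) = (8.5000, -2.0000)

Perpendicular bisector through (8.5000, -2.0000)


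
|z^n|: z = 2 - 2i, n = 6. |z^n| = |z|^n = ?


|z| = sqrt(4+4) = sqrt(8) = 2.8284
|z^6| = |z|^6 = (sqrt(8))^6 = 8^3 = 512

|z^6| = 512


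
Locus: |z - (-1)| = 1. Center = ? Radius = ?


|z - z0| = r is a circle with center z0 and radius r.
Center = (-1, 0), radius = 1

Circle with center (-1, 0) and radius 1


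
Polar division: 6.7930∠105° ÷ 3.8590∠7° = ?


r = 6.7930 / 3.8590 = 1.7603
theta = 105° - 7° = 98° = 98° (mod 360)

1.7603 cis(98°)


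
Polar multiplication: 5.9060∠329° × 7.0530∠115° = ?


r = 5.9060 * 7.0530 = 41.6550
theta = 329° + 115° = 444° = 84° (mod 360)

41.6550 cis(84°)


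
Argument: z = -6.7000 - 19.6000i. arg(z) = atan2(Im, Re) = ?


Re = -6.7, Im = -19.6
arg = atan2(-19.6, -6.7) = -108.8723 degrees

arg(z) = -108.8723 degrees


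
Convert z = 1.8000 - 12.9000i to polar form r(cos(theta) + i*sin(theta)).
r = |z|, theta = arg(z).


r = sqrt(3.24+166.41) = sqrt(169.65) = 13.0250
theta = atan2(-12.9, 1.8) = -82.0565 degrees

r = 13.0250, theta = -82.0565 degrees


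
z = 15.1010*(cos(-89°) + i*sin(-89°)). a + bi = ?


a = 15.1010*cos(-89°) = 15.1010*0.01745 = 0.2635
b = 15.1010*sin(-89°) = 15.1010*(-0.99985) = -15.0987

0.2635 - 15.0987i


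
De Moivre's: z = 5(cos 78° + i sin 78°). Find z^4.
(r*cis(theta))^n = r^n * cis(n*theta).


r^4 = 5^4 = 625
n*theta = 4*78° = 312° = 312° (mod 360)
a = 625*cos(312°) = 418.2066
b = 625*sin(312°) = -464.4655

625 cis(312°) = 418.2066 - 464.4655i


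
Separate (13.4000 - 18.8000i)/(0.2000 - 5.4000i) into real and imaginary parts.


Multiply by conjugate: (13.4000 - 18.8000i)(0.2000 + 5.4000i) / (0.2^2 + (-5.4)^2)
Numerator real = 13.4*0.2 - (18.8)*(-5.4) = 104.2
Numerator imag = -18.8*0.2 - 13.4*(-5.4) = 68.6
Denominator = 29.2
Re(z) = 104.2/29.2 = 3.5685
Im(z) = 68.6/29.2 = 2.3493

Re(z) = 3.5685, Im(z) = 2.3493


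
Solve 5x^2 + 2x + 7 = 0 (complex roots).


disc = 2^2 - 4*5*7 = 4 - 140 = -136
sqrt(|disc|) = sqrt(136) = 11.6619
Real part = -2/(2*5) = -0.2000
Imag part = 11.6619/(2*5) = 1.1662

-0.2000 ± 1.1662i


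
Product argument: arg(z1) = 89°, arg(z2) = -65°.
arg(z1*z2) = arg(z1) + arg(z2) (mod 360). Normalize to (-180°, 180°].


arg(z1*z2) = 89° - 65° = 24°
Normalized to (-180°, 180°]: 24°

24°


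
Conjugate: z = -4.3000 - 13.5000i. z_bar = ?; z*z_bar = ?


z_bar = -4.3000 + 13.5000i
z*z_bar = (-4.3)^2 + (-13.5)^2 = 18.49 + 182.25 = 200.74

z_bar = -4.3000 + 13.5000i, z*z_bar = 200.74


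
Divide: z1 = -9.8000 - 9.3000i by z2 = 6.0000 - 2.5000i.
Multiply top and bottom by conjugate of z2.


Conjugate of z2 = 6.0000 + 2.5000i
Numerator: (-9.8000 - 9.3000i)(6.0000 + 2.5000i) = -35.5500 - 80.3000i
Denominator: 6^2 + (-2.5)^2 = 42.25
Result = (-35.5500 - 80.3000i)/42.25

-0.8414 - 1.9006i


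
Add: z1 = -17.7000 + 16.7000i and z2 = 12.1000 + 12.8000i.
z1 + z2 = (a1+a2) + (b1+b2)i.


Real: -17.7 + 12.1 = -5.6
Imag: 16.7 + 12.8 = 29.5

-5.6000 + 29.5000i


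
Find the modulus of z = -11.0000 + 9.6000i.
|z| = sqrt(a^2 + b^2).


|z| = sqrt((-11)^2 + 9.6^2) = sqrt(121 + 92.16) = sqrt(213.16) = 14.6000

|z| = 14.6000


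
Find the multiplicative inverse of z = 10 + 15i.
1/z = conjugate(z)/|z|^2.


|z|^2 = 100+225 = 325
1/z = (10 - 15i)/325

1/z = 0.0308 - 0.0462i


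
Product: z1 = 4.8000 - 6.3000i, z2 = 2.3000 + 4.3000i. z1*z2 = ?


Real = 4.8*2.3 - (-6.3)*4.3 = 11.04 - (-27.09) = 38.13
Imag = 4.8*4.3 + 2.3*(-6.3) = 20.64 - (14.49) = 6.15

38.1300 + 6.1500i


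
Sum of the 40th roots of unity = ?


The sum of all 40th roots of unity is 0.
Geometric series: (1 - w^40)/(1 - w) = (1-1)/(1-w) = 0 since w^40 = 1, w ≠ 1.
Alternatively: coefficient of z^39 in z^40 - 1 is 0.

0


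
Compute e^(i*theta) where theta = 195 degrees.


cos(195°) = -0.9659
sin(195°) = -0.2588

e^(i*195°) = -0.9659 - 0.2588i


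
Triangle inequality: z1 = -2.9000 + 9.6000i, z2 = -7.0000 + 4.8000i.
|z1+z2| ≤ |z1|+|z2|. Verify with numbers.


|z1| = sqrt((-2.9)^2 + 9.6^2) = sqrt(100.57) = 10.0285
|z2| = sqrt((-7)^2 + 4.8^2) = sqrt(72.04) = 8.4876
z1+z2 = -9.9000 + 14.4000i
|z1+z2| = sqrt(305.37) = 17.4748
|z1|+|z2| = 10.0285 + 8.4876 = 18.5161

|z1+z2| = 17.4748 ≤ |z1|+|z2| = 18.5161 (verified)


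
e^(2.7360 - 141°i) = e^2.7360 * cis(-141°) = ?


e^2.7360 = 15.4252
cos(-141°) = -0.777146
sin(-141°) = -0.62932
Real = 15.4252*(-0.777146) = -11.9876
Imag = 15.4252*(-0.62932) = -9.7074

-11.9876 - 9.7074i


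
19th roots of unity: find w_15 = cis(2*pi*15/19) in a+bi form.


Angle = 360*15/19 = 284.2105°
a = cos(284.2105°) = 0.2455
b = sin(284.2105°) = -0.9694

0.2455 - 0.9694i


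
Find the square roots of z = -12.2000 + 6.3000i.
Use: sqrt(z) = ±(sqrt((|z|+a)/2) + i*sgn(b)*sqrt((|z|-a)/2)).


|z| = sqrt(148.84+39.69) = 13.7306
sqrt((|z|+a)/2) = sqrt((13.7306+(-12.2))/2) = sqrt(0.7653) = 0.8748
sqrt((|z|-a)/2) = sqrt((13.7306-(-12.2))/2) = sqrt(12.9653) = 3.6007

±(0.8748 + 3.6007i) i.e. 0.8748 + 3.6007i and -0.8748 - 3.6007i


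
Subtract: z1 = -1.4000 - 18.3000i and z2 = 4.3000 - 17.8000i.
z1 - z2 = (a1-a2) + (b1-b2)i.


Real: -1.4 - 4.3 = -5.7
Imag: -18.3 + 17.8 = -0.5

-5.7000 - 0.5000i


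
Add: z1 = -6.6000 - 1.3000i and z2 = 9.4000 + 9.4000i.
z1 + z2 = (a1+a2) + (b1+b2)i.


Real: -6.6 + 9.4 = 2.8
Imag: -1.3 + 9.4 = 8.1

2.8000 + 8.1000i


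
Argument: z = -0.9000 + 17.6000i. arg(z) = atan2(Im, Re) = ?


Re = -0.9, Im = 17.6
arg = atan2(17.6, -0.9) = 92.9273 degrees

arg(z) = 92.9273 degrees


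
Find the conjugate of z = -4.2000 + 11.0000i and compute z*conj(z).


z_bar = -4.2000 - 11.0000i
z*z_bar = (-4.2)^2 + 11^2 = 17.64 + 121 = 138.64

z_bar = -4.2000 - 11.0000i, z*z_bar = 138.64


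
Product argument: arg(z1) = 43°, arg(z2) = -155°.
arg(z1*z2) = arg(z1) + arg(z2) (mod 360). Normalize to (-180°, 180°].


arg(z1*z2) = 43° - 155° = -112°
Normalized to (-180°, 180°]: -112°

-112°


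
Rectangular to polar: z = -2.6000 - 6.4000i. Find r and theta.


r = sqrt(6.76+40.96) = sqrt(47.72) = 6.9080
theta = atan2(-6.4, -2.6) = -112.1094 degrees

r = 6.9080, theta = -112.1094 degrees


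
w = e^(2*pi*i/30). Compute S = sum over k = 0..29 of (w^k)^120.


The roots are w_k = w^k with w = e^(2*pi*i/30), and (w^k)^120 = (w^120)^k.
So S = 1 + u + u^2 + ... + u^(29) with u = w^120.
120 = 4*30 + 0, so 120 is a multiple of 30 and u = (w^30)^4 = 1.
Every one of the 30 terms equals 1: S = 30

S = 30


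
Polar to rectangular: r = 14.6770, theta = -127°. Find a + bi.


a = 14.6770*cos(-127°) = 14.6770*(-0.601815) = -8.8328
b = 14.6770*sin(-127°) = 14.6770*(-0.79864) = -11.7216

-8.8328 - 11.7216i


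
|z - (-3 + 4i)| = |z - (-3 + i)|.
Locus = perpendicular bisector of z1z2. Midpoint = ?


Equal distances means the locus is the perpendicular bisector of z1 and z2.
Midpoint = ((-3+(-3))/2, (4+1)/2) = (-3.0000, 2.5000)

Perpendicular bisector through (-3.0000, 2.5000)


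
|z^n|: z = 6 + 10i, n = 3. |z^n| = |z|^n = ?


|z| = sqrt(36+100) = sqrt(136) = 11.6619
|z^3| = |z|^3 = (sqrt(136))^3 = 136*sqrt(136)

|z^3| = 136*sqrt(136) ≈ 1586.0189


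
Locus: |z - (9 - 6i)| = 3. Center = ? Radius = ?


|z - z0| = r is a circle with center z0 and radius r.
Center = (9, -6), radius = 3

Circle with center (9, -6) and radius 3


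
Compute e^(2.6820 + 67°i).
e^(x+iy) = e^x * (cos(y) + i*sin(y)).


e^2.6820 = 14.6143
cos(67°) = 0.390731
sin(67°) = 0.9205
Real = 14.6143*0.390731 = 5.7103
Imag = 14.6143*0.9205 = 13.4525

5.7103 + 13.4525i


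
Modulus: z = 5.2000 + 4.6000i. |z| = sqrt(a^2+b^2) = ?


|z| = sqrt(5.2^2 + 4.6^2) = sqrt(27.04 + 21.16) = sqrt(48.2) = 6.9426

|z| = 6.9426


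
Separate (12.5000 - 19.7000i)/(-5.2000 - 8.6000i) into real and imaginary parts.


Multiply by conjugate: (12.5000 - 19.7000i)(-5.2000 + 8.6000i) / ((-5.2)^2 + (-8.6)^2)
Numerator real = 12.5*(-5.2) - (19.7)*(-8.6) = 104.42
Numerator imag = -19.7*(-5.2) - 12.5*(-8.6) = 209.94
Denominator = 101
Re(z) = 104.42/101 = 1.0339
Im(z) = 209.94/101 = 2.0786

Re(z) = 1.0339, Im(z) = 2.0786


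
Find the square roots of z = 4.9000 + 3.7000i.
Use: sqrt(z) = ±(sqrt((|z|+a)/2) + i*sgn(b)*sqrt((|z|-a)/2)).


|z| = sqrt(24.01+13.69) = 6.1400
sqrt((|z|+a)/2) = sqrt((6.1400+4.9)/2) = sqrt(5.5200) = 2.3495
sqrt((|z|-a)/2) = sqrt((6.1400-4.9)/2) = sqrt(0.6200) = 0.7874

±(2.3495 + 0.7874i) i.e. 2.3495 + 0.7874i and -2.3495 - 0.7874i


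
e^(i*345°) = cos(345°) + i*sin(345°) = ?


cos(345°) = 0.9659
sin(345°) = -0.2588

e^(i*345°) = 0.9659 - 0.2588i


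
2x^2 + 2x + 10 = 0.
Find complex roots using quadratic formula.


disc = 2^2 - 4*2*10 = 4 - 80 = -76
sqrt(|disc|) = sqrt(76) = 8.7178
Real part = -2/(2*2) = -0.5000
Imag part = 8.7178/(2*2) = 2.1794

-0.5000 ± 2.1794i


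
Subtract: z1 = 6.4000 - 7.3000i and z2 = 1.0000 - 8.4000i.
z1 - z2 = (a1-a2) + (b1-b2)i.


Real: 6.4 - 1 = 5.4
Imag: -7.3 + 8.4 = 1.1

5.4000 + 1.1000i


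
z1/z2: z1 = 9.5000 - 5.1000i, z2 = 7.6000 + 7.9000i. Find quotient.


Conjugate of z2 = 7.6000 - 7.9000i
Numerator: (9.5000 - 5.1000i)(7.6000 - 7.9000i) = 31.9100 - 113.8100i
Denominator: 7.6^2 + 7.9^2 = 120.17
Result = (31.9100 - 113.8100i)/120.17

0.2655 - 0.9471i


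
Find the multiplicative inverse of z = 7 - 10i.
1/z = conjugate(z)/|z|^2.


|z|^2 = 49+100 = 149
1/z = (7 + 10i)/149

1/z = 0.0470 + 0.0671i


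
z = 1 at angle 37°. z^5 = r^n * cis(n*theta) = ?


r^5 = 1^5 = 1
n*theta = 5*37° = 185° = 185° (mod 360)
a = 1*cos(185°) = -0.9962
b = 1*sin(185°) = -0.0872

1 cis(185°) = -0.9962 - 0.0872i


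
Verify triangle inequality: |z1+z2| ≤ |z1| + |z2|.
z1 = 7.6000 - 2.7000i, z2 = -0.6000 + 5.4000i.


|z1| = sqrt(7.6^2 + (-2.7)^2) = sqrt(65.05) = 8.0654
|z2| = sqrt((-0.6)^2 + 5.4^2) = sqrt(29.52) = 5.4332
z1+z2 = 7.0000 + 2.7000i
|z1+z2| = sqrt(56.29) = 7.5027
|z1|+|z2| = 8.0654 + 5.4332 = 13.4986

|z1+z2| = 7.5027 ≤ |z1|+|z2| = 13.4986 (verified)


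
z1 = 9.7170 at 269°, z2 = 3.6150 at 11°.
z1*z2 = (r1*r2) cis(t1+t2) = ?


r = 9.7170 * 3.6150 = 35.1270
theta = 269° + 11° = 280° = 280° (mod 360)

35.1270 cis(280°)


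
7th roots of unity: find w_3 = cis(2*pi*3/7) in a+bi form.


Angle = 360*3/7 = 154.2857°
a = cos(154.2857°) = -0.9010
b = sin(154.2857°) = 0.4339

-0.9010 + 0.4339i


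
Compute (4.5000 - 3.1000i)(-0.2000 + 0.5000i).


Real = 4.5*(-0.2) - (-3.1)*0.5 = -0.9 - (-1.55) = 0.65
Imag = 4.5*0.5 - (0.2)*(-3.1) = 2.25 + 0.62 = 2.87

0.6500 + 2.8700i


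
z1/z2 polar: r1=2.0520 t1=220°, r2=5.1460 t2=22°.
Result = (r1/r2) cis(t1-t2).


r = 2.0520 / 5.1460 = 0.3988
theta = 220° - 22° = 198° = 198° (mod 360)

0.3988 cis(198°)


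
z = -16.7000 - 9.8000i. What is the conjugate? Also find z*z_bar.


z_bar = -16.7000 + 9.8000i
z*z_bar = (-16.7)^2 + (-9.8)^2 = 278.89 + 96.04 = 374.93

z_bar = -16.7000 + 9.8000i, z*z_bar = 374.93


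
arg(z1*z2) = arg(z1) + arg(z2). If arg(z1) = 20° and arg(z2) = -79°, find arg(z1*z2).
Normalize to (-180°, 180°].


arg(z1*z2) = 20° - 79° = -59°
Normalized to (-180°, 180°]: -59°

-59°


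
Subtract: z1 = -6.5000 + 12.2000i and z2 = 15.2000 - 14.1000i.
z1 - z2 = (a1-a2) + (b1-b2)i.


Real: -6.5 - 15.2 = -21.7
Imag: 12.2 + 14.1 = 26.3

-21.7000 + 26.3000i


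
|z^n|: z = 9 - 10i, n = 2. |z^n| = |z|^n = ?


|z| = sqrt(81+100) = sqrt(181) = 13.4536
|z^2| = |z|^2 = (sqrt(181))^2 = 181

|z^2| = 181


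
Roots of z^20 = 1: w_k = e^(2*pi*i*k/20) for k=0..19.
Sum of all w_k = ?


The sum of all 20th roots of unity is 0.
Geometric series: (1 - w^20)/(1 - w) = (1-1)/(1-w) = 0 since w^20 = 1, w ≠ 1.
Alternatively: coefficient of z^19 in z^20 - 1 is 0.

0


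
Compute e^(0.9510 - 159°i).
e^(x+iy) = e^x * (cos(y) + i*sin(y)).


e^0.9510 = 2.5883
cos(-159°) = -0.9336
sin(-159°) = -0.3584
Real = 2.5883*(-0.9336) = -2.4164
Imag = 2.5883*(-0.3584) = -0.9276

-2.4164 - 0.9276i


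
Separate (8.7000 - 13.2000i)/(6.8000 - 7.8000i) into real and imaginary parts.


Multiply by conjugate: (8.7000 - 13.2000i)(6.8000 + 7.8000i) / (6.8^2 + (-7.8)^2)
Numerator real = 8.7*6.8 - (13.2)*(-7.8) = 162.12
Numerator imag = -13.2*6.8 - 8.7*(-7.8) = -21.9
Denominator = 107.08
Re(z) = 162.12/107.08 = 1.5140
Im(z) = -21.9/107.08 = -0.2045

Re(z) = 1.5140, Im(z) = -0.2045


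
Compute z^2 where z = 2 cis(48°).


r^2 = 2^2 = 4
n*theta = 2*48° = 96° = 96° (mod 360)
a = 4*cos(96°) = -0.4181
b = 4*sin(96°) = 3.9781

4 cis(96°) = -0.4181 + 3.9781i


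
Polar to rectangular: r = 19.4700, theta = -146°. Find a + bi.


a = 19.4700*cos(-146°) = 19.4700*(-0.82904) = -16.1414
b = 19.4700*sin(-146°) = 19.4700*(-0.559193) = -10.8875

-16.1414 - 10.8875i


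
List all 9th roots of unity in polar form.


The 9th roots of unity are cis(360k/9°) for k=0..8
Angle step = 360/9 = 40°
Primitive root: cis(40°)
Primitive root = 0.7660 + 0.6428i

9 roots at angles: 0°, 40°, 80°, 120°, 160°, 200°, 240°, 280°, 320°


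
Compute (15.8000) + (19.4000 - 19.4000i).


Real: 15.8 + 19.4 = 35.2
Imag: 0 - 19.4 = -19.4

35.2000 - 19.4000i


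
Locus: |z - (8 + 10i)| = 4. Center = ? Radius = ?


|z - z0| = r is a circle with center z0 and radius r.
Center = (8, 10), radius = 4

Circle with center (8, 10) and radius 4


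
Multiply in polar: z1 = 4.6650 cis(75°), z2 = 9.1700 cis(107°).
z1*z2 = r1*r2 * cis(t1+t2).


r = 4.6650 * 9.1700 = 42.7781
theta = 75° + 107° = 182° = 182° (mod 360)

42.7781 cis(182°)


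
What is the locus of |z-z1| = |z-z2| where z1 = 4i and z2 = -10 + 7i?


Equal distances means the locus is the perpendicular bisector of z1 and z2.
Midpoint = ((0+(-10))/2, (4+7)/2) = (-5.0000, 5.5000)

Perpendicular bisector through (-5.0000, 5.5000)


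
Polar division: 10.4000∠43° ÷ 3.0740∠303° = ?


r = 10.4000 / 3.0740 = 3.3832
theta = 43° - 303° = -260° = 100° (mod 360)

3.3832 cis(100°)


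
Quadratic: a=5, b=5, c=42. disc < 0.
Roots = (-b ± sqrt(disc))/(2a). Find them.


disc = 5^2 - 4*5*42 = 25 - 840 = -815
sqrt(|disc|) = sqrt(815) = 28.5482
Real part = -5/(2*5) = -0.5000
Imag part = 28.5482/(2*5) = 2.8548

-0.5000 ± 2.8548i


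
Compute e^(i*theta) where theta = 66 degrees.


cos(66°) = 0.4067
sin(66°) = 0.9135

e^(i*66°) = 0.4067 + 0.9135i


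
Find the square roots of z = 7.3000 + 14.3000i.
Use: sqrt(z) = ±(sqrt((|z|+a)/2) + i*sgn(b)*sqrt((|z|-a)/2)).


|z| = sqrt(53.29+204.49) = 16.0555
sqrt((|z|+a)/2) = sqrt((16.0555+7.3)/2) = sqrt(11.6778) = 3.4173
sqrt((|z|-a)/2) = sqrt((16.0555-7.3)/2) = sqrt(4.3778) = 2.0923

±(3.4173 + 2.0923i) i.e. 3.4173 + 2.0923i and -3.4173 - 2.0923i


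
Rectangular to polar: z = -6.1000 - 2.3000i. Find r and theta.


r = sqrt(37.21+5.29) = sqrt(42.5) = 6.5192
theta = atan2(-2.3, -6.1) = -159.3411 degrees

r = 6.5192, theta = -159.3411 degrees


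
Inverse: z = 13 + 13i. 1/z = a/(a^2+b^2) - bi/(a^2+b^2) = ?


|z|^2 = 169+169 = 338
1/z = (13 - 13i)/338

1/z = 0.0385 - 0.0385i


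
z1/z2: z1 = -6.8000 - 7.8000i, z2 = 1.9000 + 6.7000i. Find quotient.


Conjugate of z2 = 1.9000 - 6.7000i
Numerator: (-6.8000 - 7.8000i)(1.9000 - 6.7000i) = -65.1800 + 30.7400i
Denominator: 1.9^2 + 6.7^2 = 48.5
Result = (-65.1800 + 30.7400i)/48.5

-1.3439 + 0.6338i


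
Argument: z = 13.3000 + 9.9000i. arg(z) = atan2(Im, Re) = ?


Re = 13.3, Im = 9.9
arg = atan2(9.9, 13.3) = 36.6626 degrees

arg(z) = 36.6626 degrees


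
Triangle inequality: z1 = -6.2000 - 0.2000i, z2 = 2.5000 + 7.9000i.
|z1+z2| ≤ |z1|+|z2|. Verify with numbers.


|z1| = sqrt((-6.2)^2 + (-0.2)^2) = sqrt(38.48) = 6.2032
|z2| = sqrt(2.5^2 + 7.9^2) = sqrt(68.66) = 8.2861
z1+z2 = -3.7000 + 7.7000i
|z1+z2| = sqrt(72.98) = 8.5428
|z1|+|z2| = 6.2032 + 8.2861 = 14.4893

|z1+z2| = 8.5428 ≤ |z1|+|z2| = 14.4893 (verified)


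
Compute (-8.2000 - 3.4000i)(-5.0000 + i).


Real = -8.2*(-5) - (-3.4)*1 = 41 - (-3.4) = 44.4
Imag = -8.2*1 - (5)*(-3.4) = -8.2 + 17 = 8.8

44.4000 + 8.8000i


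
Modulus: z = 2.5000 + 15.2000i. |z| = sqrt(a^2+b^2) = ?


|z| = sqrt(2.5^2 + 15.2^2) = sqrt(6.25 + 231.04) = sqrt(237.29) = 15.4042

|z| = 15.4042


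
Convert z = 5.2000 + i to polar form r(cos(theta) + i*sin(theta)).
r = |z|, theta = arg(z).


r = sqrt(27.04+1) = sqrt(28.04) = 5.2953
theta = atan2(1, 5.2) = 10.8855 degrees

r = 5.2953, theta = 10.8855 degrees


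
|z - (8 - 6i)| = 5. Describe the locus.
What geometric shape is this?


|z - z0| = r is a circle with center z0 and radius r.
Center = (8, -6), radius = 5

Circle with center (8, -6) and radius 5


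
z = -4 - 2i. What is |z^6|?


|z| = sqrt(16+4) = sqrt(20) = 4.4721
|z^6| = |z|^6 = (sqrt(20))^6 = 20^3 = 8000

|z^6| = 8000


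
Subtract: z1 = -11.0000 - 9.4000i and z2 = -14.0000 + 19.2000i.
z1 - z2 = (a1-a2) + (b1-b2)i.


Real: -11 + 14 = 3
Imag: -9.4 - 19.2 = -28.6

3.0000 - 28.6000i


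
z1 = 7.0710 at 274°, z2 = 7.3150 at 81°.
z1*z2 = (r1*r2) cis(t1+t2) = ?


r = 7.0710 * 7.3150 = 51.7244
theta = 274° + 81° = 355° = 355° (mod 360)

51.7244 cis(355°)


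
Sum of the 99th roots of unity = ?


The sum of all 99th roots of unity is 0.
Geometric series: (1 - w^99)/(1 - w) = (1-1)/(1-w) = 0 since w^99 = 1, w ≠ 1.
Alternatively: coefficient of z^98 in z^99 - 1 is 0.

0


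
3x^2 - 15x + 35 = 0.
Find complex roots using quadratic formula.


disc = (-15)^2 - 4*3*35 = 225 - 420 = -195
sqrt(|disc|) = sqrt(195) = 13.9642
Real part = 15/(2*3) = 2.5000
Imag part = 13.9642/(2*3) = 2.3274

2.5000 ± 2.3274i


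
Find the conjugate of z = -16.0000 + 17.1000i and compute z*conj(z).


z_bar = -16.0000 - 17.1000i
z*z_bar = (-16)^2 + 17.1^2 = 256 + 292.41 = 548.41

z_bar = -16.0000 - 17.1000i, z*z_bar = 548.41


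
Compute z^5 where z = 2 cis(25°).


r^5 = 2^5 = 32
n*theta = 5*25° = 125° = 125° (mod 360)
a = 32*cos(125°) = -18.3544
b = 32*sin(125°) = 26.2129

32 cis(125°) = -18.3544 + 26.2129i


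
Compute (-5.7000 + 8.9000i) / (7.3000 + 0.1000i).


Conjugate of z2 = 7.3000 - 0.1000i
Numerator: (-5.7000 + 8.9000i)(7.3000 - 0.1000i) = -40.7200 + 65.5400i
Denominator: 7.3^2 + 0.1^2 = 53.3
Result = (-40.7200 + 65.5400i)/53.3

-0.7640 + 1.2296i


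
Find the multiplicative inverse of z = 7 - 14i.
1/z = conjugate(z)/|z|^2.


|z|^2 = 49+196 = 245
1/z = (7 + 14i)/245

1/z = 0.0286 + 0.0571i


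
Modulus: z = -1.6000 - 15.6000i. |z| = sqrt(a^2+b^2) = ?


|z| = sqrt((-1.6)^2 + (-15.6)^2) = sqrt(2.56 + 243.36) = sqrt(245.92) = 15.6818

|z| = 15.6818


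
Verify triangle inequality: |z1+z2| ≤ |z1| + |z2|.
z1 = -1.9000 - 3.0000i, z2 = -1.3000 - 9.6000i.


|z1| = sqrt((-1.9)^2 + (-3)^2) = sqrt(12.61) = 3.5511
|z2| = sqrt((-1.3)^2 + (-9.6)^2) = sqrt(93.85) = 9.6876
z1+z2 = -3.2000 - 12.6000i
|z1+z2| = sqrt(169) = 13.0000
|z1|+|z2| = 3.5511 + 9.6876 = 13.2387

|z1+z2| = 13.0000 ≤ |z1|+|z2| = 13.2387 (verified)


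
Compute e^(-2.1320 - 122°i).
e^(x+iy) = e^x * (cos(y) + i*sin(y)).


e^-2.1320 = 0.1186
cos(-122°) = -0.5299
sin(-122°) = -0.848
Real = 0.1186*(-0.5299) = -0.0628
Imag = 0.1186*(-0.848) = -0.1006

-0.0628 - 0.1006i


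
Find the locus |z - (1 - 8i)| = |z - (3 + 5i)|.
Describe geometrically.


Equal distances means the locus is the perpendicular bisector of z1 and z2.
Midpoint = ((1+3)/2, (-8+5)/2) = (2.0000, -1.5000)

Perpendicular bisector through (2.0000, -1.5000)


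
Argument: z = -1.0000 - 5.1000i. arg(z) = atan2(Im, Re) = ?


Re = -1, Im = -5.1
arg = atan2(-5.1, -1) = -101.0937 degrees

arg(z) = -101.0937 degrees


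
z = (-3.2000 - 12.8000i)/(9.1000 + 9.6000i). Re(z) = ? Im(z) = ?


Multiply by conjugate: (-3.2000 - 12.8000i)(9.1000 - 9.6000i) / (9.1^2 + 9.6^2)
Numerator real = -3.2*9.1 - (12.8)*9.6 = -152
Numerator imag = -12.8*9.1 - (-3.2)*9.6 = -85.76
Denominator = 174.97
Re(z) = -152/174.97 = -0.8687
Im(z) = -85.76/174.97 = -0.4901

Re(z) = -0.8687, Im(z) = -0.4901


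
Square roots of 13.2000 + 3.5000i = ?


|z| = sqrt(174.24+12.25) = 13.6561
sqrt((|z|+a)/2) = sqrt((13.6561+13.2)/2) = sqrt(13.4281) = 3.6644
sqrt((|z|-a)/2) = sqrt((13.6561-13.2)/2) = sqrt(0.2281) = 0.4776

±(3.6644 + 0.4776i) i.e. 3.6644 + 0.4776i and -3.6644 - 0.4776i


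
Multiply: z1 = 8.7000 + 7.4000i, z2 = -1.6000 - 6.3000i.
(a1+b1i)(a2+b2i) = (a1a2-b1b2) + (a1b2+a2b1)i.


Real = 8.7*(-1.6) - 7.4*(-6.3) = -13.92 - (-46.62) = 32.7
Imag = 8.7*(-6.3) - (1.6)*7.4 = -54.81 - (11.84) = -66.65

32.7000 - 66.6500i


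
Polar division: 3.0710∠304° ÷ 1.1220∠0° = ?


r = 3.0710 / 1.1220 = 2.7371
theta = 304° - 0° = 304° = 304° (mod 360)

2.7371 cis(304°)


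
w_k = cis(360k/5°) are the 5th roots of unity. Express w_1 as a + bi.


Angle = 360*1/5 = 72°
a = cos(72°) = 0.3090
b = sin(72°) = 0.9511

0.3090 + 0.9511i


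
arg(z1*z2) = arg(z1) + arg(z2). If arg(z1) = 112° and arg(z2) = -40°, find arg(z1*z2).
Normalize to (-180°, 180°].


arg(z1*z2) = 112° - 40° = 72°
Normalized to (-180°, 180°]: 72°

72°


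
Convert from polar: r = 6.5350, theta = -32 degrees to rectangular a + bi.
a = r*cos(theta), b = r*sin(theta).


a = 6.5350*cos(-32°) = 6.5350*0.84805 = 5.5420
b = 6.5350*sin(-32°) = 6.5350*(-0.52992) = -3.4630

5.5420 - 3.4630i


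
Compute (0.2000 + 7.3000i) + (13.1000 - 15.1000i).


Real: 0.2 + 13.1 = 13.3
Imag: 7.3 - 15.1 = -7.8

13.3000 - 7.8000i


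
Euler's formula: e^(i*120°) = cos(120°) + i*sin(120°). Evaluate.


cos(120°) = -0.5000
sin(120°) = 0.8660

e^(i*120°) = -0.5000 + 0.8660i


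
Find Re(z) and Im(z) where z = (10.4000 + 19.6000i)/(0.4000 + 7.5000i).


Multiply by conjugate: (10.4000 + 19.6000i)(0.4000 - 7.5000i) / (0.4^2 + 7.5^2)
Numerator real = 10.4*0.4 + 19.6*7.5 = 151.16
Numerator imag = 19.6*0.4 - 10.4*7.5 = -70.16
Denominator = 56.41
Re(z) = 151.16/56.41 = 2.6797
Im(z) = -70.16/56.41 = -1.2438

Re(z) = 2.6797, Im(z) = -1.2438


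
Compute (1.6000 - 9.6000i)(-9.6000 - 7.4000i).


Real = 1.6*(-9.6) - (-9.6)*(-7.4) = -15.36 - 71.04 = -86.4
Imag = 1.6*(-7.4) - (9.6)*(-9.6) = -11.84 + 92.16 = 80.32

-86.4000 + 80.3200i


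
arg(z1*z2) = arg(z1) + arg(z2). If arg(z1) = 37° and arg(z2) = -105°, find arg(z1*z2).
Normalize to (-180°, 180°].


arg(z1*z2) = 37° - 105° = -68°
Normalized to (-180°, 180°]: -68°

-68°


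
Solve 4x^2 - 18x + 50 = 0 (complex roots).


disc = (-18)^2 - 4*4*50 = 324 - 800 = -476
sqrt(|disc|) = sqrt(476) = 21.8174
Real part = 18/(2*4) = 2.2500
Imag part = 21.8174/(2*4) = 2.7272

2.2500 ± 2.7272i


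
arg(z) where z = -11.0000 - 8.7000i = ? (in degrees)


Re = -11, Im = -8.7
arg = atan2(-8.7, -11) = -141.6592 degrees

arg(z) = -141.6592 degrees


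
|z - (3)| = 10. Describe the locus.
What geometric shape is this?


|z - z0| = r is a circle with center z0 and radius r.
Center = (3, 0), radius = 10

Circle with center (3, 0) and radius 10


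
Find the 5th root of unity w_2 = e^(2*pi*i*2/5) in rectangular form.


Angle = 360*2/5 = 144°
a = cos(144°) = -0.8090
b = sin(144°) = 0.5878

-0.8090 + 0.5878i


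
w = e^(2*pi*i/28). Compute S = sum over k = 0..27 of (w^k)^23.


The roots are w_k = w^k with w = e^(2*pi*i/28), and (w^k)^23 = (w^23)^k.
So S = 1 + u + u^2 + ... + u^(27) with u = w^23.
23 = 0*28 + 23, so 23 is not a multiple of 28: u = w^23 ≠ 1 (w is a primitive 28th root), while u^28 = (w^28)^23 = 1.
Geometric series: S = (1 - u^28)/(1 - u) = (1 - 1)/(1 - u) = 0

S = 0


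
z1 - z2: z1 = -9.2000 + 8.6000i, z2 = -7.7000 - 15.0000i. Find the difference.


Real: -9.2 + 7.7 = -1.5
Imag: 8.6 + 15 = 23.6

-1.5000 + 23.6000i


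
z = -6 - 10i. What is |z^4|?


|z| = sqrt(36+100) = sqrt(136) = 11.6619
|z^4| = |z|^4 = (sqrt(136))^4 = 136^2 = 18496

|z^4| = 18496


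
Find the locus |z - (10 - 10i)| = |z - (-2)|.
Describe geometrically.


Equal distances means the locus is the perpendicular bisector of z1 and z2.
Midpoint = ((10+(-2))/2, (-10+0)/2) = (4.0000, -5.0000)

Perpendicular bisector through (4.0000, -5.0000)


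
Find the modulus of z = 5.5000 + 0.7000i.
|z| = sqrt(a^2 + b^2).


|z| = sqrt(5.5^2 + 0.7^2) = sqrt(30.25 + 0.49) = sqrt(30.74) = 5.5444

|z| = 5.5444


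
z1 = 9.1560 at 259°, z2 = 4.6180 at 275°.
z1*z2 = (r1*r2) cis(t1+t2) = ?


r = 9.1560 * 4.6180 = 42.2824
theta = 259° + 275° = 534° = 174° (mod 360)

42.2824 cis(174°)


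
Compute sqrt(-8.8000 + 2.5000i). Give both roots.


|z| = sqrt(77.44+6.25) = 9.1482
sqrt((|z|+a)/2) = sqrt((9.1482+(-8.8))/2) = sqrt(0.1741) = 0.4173
sqrt((|z|-a)/2) = sqrt((9.1482-(-8.8))/2) = sqrt(8.9741) = 2.9957

±(0.4173 + 2.9957i) i.e. 0.4173 + 2.9957i and -0.4173 - 2.9957i


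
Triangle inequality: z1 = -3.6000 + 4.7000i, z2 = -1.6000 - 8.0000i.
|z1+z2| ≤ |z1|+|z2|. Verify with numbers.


|z1| = sqrt((-3.6)^2 + 4.7^2) = sqrt(35.05) = 5.9203
|z2| = sqrt((-1.6)^2 + (-8)^2) = sqrt(66.56) = 8.1584
z1+z2 = -5.2000 - 3.3000i
|z1+z2| = sqrt(37.93) = 6.1587
|z1|+|z2| = 5.9203 + 8.1584 = 14.0787

|z1+z2| = 6.1587 ≤ |z1|+|z2| = 14.0787 (verified)


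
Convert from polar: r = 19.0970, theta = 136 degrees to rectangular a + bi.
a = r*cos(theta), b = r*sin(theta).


a = 19.0970*cos(136°) = 19.0970*(-0.71934) = -13.7372
b = 19.0970*sin(136°) = 19.0970*0.69466 = 13.2659

-13.7372 + 13.2659i


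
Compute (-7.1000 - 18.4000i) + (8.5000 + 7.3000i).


Real: -7.1 + 8.5 = 1.4
Imag: -18.4 + 7.3 = -11.1

1.4000 - 11.1000i


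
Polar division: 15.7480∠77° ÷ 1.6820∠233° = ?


r = 15.7480 / 1.6820 = 9.3627
theta = 77° - 233° = -156° = 204° (mod 360)

9.3627 cis(204°)


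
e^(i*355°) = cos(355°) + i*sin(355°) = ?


cos(355°) = 0.9962
sin(355°) = -0.0872

e^(i*355°) = 0.9962 - 0.0872i


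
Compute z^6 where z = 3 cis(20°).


r^6 = 3^6 = 729
n*theta = 6*20° = 120° = 120° (mod 360)
a = 729*cos(120°) = -364.5000
b = 729*sin(120°) = 631.3325

729 cis(120°) = -364.5000 + 631.3325i


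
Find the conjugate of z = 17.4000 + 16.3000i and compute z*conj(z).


z_bar = 17.4000 - 16.3000i
z*z_bar = 17.4^2 + 16.3^2 = 302.76 + 265.69 = 568.45

z_bar = 17.4000 - 16.3000i, z*z_bar = 568.45


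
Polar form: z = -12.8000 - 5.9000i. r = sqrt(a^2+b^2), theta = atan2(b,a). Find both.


r = sqrt(163.84+34.81) = sqrt(198.65) = 14.0943
theta = atan2(-5.9, -12.8) = -155.2533 degrees

r = 14.0943, theta = -155.2533 degrees


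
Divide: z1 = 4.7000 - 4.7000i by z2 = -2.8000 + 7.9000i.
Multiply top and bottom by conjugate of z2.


Conjugate of z2 = -2.8000 - 7.9000i
Numerator: (4.7000 - 4.7000i)(-2.8000 - 7.9000i) = -50.2900 - 23.9700i
Denominator: (-2.8)^2 + 7.9^2 = 70.25
Result = (-50.2900 - 23.9700i)/70.25

-0.7159 - 0.3412i


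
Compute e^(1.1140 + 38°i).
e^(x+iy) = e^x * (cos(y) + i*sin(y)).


e^1.1140 = 3.0465
cos(38°) = 0.78801
sin(38°) = 0.61566
Real = 3.0465*0.78801 = 2.4007
Imag = 3.0465*0.61566 = 1.8756

2.4007 + 1.8756i


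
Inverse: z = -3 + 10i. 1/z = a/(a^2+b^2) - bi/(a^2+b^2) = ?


|z|^2 = 9+100 = 109
1/z = (-3 - 10i)/109

1/z = -0.0275 - 0.0917i


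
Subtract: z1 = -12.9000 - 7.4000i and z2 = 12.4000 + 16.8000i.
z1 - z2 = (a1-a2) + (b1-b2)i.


Real: -12.9 - 12.4 = -25.3
Imag: -7.4 - 16.8 = -24.2

-25.3000 - 24.2000i


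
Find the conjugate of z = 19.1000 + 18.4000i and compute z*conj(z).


z_bar = 19.1000 - 18.4000i
z*z_bar = 19.1^2 + 18.4^2 = 364.81 + 338.56 = 703.37

z_bar = 19.1000 - 18.4000i, z*z_bar = 703.37


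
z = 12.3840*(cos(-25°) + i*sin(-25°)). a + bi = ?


a = 12.3840*cos(-25°) = 12.3840*0.90631 = 11.2237
b = 12.3840*sin(-25°) = 12.3840*(-0.42262) = -5.2337

11.2237 - 5.2337i


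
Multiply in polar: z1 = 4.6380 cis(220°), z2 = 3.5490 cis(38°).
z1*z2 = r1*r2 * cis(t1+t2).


r = 4.6380 * 3.5490 = 16.4603
theta = 220° + 38° = 258° = 258° (mod 360)

16.4603 cis(258°)


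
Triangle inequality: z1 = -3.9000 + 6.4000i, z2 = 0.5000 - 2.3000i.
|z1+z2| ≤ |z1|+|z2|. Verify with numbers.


|z1| = sqrt((-3.9)^2 + 6.4^2) = sqrt(56.17) = 7.4947
|z2| = sqrt(0.5^2 + (-2.3)^2) = sqrt(5.54) = 2.3537
z1+z2 = -3.4000 + 4.1000i
|z1+z2| = sqrt(28.37) = 5.3263
|z1|+|z2| = 7.4947 + 2.3537 = 9.8484

|z1+z2| = 5.3263 ≤ |z1|+|z2| = 9.8484 (verified)


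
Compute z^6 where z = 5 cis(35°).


r^6 = 5^6 = 15625
n*theta = 6*35° = 210° = 210° (mod 360)
a = 15625*cos(210°) = -13531.6469
b = 15625*sin(210°) = -7812.5000

15625 cis(210°) = -13531.6469 - 7812.5000i


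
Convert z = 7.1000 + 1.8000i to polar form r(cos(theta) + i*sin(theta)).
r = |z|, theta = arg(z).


r = sqrt(50.41+3.24) = sqrt(53.65) = 7.3246
theta = atan2(1.8, 7.1) = 14.2260 degrees

r = 7.3246, theta = 14.2260 degrees


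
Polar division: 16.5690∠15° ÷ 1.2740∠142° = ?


r = 16.5690 / 1.2740 = 13.0055
theta = 15° - 142° = -127° = 233° (mod 360)

13.0055 cis(233°)


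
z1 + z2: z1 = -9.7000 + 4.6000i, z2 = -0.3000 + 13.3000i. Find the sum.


Real: -9.7 - 0.3 = -10
Imag: 4.6 + 13.3 = 17.9

-10.0000 + 17.9000i


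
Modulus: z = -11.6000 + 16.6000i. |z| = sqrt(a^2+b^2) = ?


|z| = sqrt((-11.6)^2 + 16.6^2) = sqrt(134.56 + 275.56) = sqrt(410.12) = 20.2514

|z| = 20.2514


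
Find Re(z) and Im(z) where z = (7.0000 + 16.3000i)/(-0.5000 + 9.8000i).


Multiply by conjugate: (7.0000 + 16.3000i)(-0.5000 - 9.8000i) / ((-0.5)^2 + 9.8^2)
Numerator real = 7*(-0.5) + 16.3*9.8 = 156.24
Numerator imag = 16.3*(-0.5) - 7*9.8 = -76.75
Denominator = 96.29
Re(z) = 156.24/96.29 = 1.6226
Im(z) = -76.75/96.29 = -0.7971

Re(z) = 1.6226, Im(z) = -0.7971


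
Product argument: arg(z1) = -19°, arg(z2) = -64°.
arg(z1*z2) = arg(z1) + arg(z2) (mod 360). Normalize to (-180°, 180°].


arg(z1*z2) = -19° - 64° = -83°
Normalized to (-180°, 180°]: -83°

-83°


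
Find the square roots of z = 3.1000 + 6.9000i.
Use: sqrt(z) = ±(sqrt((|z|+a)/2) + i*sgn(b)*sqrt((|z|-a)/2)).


|z| = sqrt(9.61+47.61) = 7.5644
sqrt((|z|+a)/2) = sqrt((7.5644+3.1)/2) = sqrt(5.3322) = 2.3092
sqrt((|z|-a)/2) = sqrt((7.5644-3.1)/2) = sqrt(2.2322) = 1.4941

±(2.3092 + 1.4941i) i.e. 2.3092 + 1.4941i and -2.3092 - 1.4941i


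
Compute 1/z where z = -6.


|z|^2 = 36+0 = 36
1/z = (-6 - 0i)/36

1/z = -0.1667 + 0i


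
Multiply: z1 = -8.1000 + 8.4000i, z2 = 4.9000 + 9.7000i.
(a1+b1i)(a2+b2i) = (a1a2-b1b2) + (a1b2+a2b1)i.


Real = -8.1*4.9 - 8.4*9.7 = -39.69 - 81.48 = -121.17
Imag = -8.1*9.7 + 4.9*8.4 = -78.57 + 41.16 = -37.41

-121.1700 - 37.4100i


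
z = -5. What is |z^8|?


|z| = sqrt(25+0) = sqrt(25) = 5
|z^8| = |z|^8 = 5^8 = 390625

|z^8| = 390625


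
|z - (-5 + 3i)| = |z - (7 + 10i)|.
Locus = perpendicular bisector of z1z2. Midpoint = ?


Equal distances means the locus is the perpendicular bisector of z1 and z2.
Midpoint = ((-5+7)/2, (3+10)/2) = (1.0000, 6.5000)

Perpendicular bisector through (1.0000, 6.5000)


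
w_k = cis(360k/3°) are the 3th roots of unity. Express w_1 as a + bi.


Angle = 360*1/3 = 120°
a = cos(120°) = -0.5000
b = sin(120°) = 0.8660

-0.5000 + 0.8660i


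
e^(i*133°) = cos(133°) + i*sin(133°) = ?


cos(133°) = -0.6820
sin(133°) = 0.7314

e^(i*133°) = -0.6820 + 0.7314i


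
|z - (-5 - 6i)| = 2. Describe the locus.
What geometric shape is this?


|z - z0| = r is a circle with center z0 and radius r.
Center = (-5, -6), radius = 2

Circle with center (-5, -6) and radius 2


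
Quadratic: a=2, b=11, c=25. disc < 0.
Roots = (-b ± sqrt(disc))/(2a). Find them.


disc = 11^2 - 4*2*25 = 121 - 200 = -79
sqrt(|disc|) = sqrt(79) = 8.8882
Real part = -11/(2*2) = -2.7500
Imag part = 8.8882/(2*2) = 2.2220

-2.7500 ± 2.2220i


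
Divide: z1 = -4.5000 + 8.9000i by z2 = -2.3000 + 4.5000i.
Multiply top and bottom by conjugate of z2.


Conjugate of z2 = -2.3000 - 4.5000i
Numerator: (-4.5000 + 8.9000i)(-2.3000 - 4.5000i) = 50.4000 - 0.2200i
Denominator: (-2.3)^2 + 4.5^2 = 25.54
Result = (50.4000 - 0.2200i)/25.54

1.9734 - 0.0086i
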